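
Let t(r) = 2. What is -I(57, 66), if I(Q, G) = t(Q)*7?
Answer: -14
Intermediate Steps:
I(Q, G) = 14 (I(Q, G) = 2*7 = 14)
-I(57, 66) = -1*14 = -14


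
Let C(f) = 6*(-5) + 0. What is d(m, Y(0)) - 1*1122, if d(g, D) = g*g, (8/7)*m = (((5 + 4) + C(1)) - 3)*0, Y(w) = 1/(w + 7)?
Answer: -1122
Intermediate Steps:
C(f) = -30 (C(f) = -30 + 0 = -30)
Y(w) = 1/(7 + w)
m = 0 (m = 7*((((5 + 4) - 30) - 3)*0)/8 = 7*(((9 - 30) - 3)*0)/8 = 7*((-21 - 3)*0)/8 = 7*(-24*0)/8 = (7/8)*0 = 0)
d(g, D) = g**2
d(m, Y(0)) - 1*1122 = 0**2 - 1*1122 = 0 - 1122 = -1122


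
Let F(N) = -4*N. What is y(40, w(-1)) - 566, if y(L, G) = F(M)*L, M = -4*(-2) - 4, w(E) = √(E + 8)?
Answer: -1206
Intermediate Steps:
w(E) = √(8 + E)
M = 4 (M = 8 - 4 = 4)
y(L, G) = -16*L (y(L, G) = (-4*4)*L = -16*L)
y(40, w(-1)) - 566 = -16*40 - 566 = -640 - 566 = -1206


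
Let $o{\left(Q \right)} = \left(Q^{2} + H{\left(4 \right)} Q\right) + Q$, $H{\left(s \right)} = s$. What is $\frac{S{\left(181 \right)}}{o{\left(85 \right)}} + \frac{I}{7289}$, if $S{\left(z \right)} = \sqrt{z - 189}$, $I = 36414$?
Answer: $\frac{36414}{7289} + \frac{i \sqrt{2}}{3825} \approx 4.9958 + 0.00036973 i$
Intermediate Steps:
$o{\left(Q \right)} = Q^{2} + 5 Q$ ($o{\left(Q \right)} = \left(Q^{2} + 4 Q\right) + Q = Q^{2} + 5 Q$)
$S{\left(z \right)} = \sqrt{-189 + z}$
$\frac{S{\left(181 \right)}}{o{\left(85 \right)}} + \frac{I}{7289} = \frac{\sqrt{-189 + 181}}{85 \left(5 + 85\right)} + \frac{36414}{7289} = \frac{\sqrt{-8}}{85 \cdot 90} + 36414 \cdot \frac{1}{7289} = \frac{2 i \sqrt{2}}{7650} + \frac{36414}{7289} = 2 i \sqrt{2} \cdot \frac{1}{7650} + \frac{36414}{7289} = \frac{i \sqrt{2}}{3825} + \frac{36414}{7289} = \frac{36414}{7289} + \frac{i \sqrt{2}}{3825}$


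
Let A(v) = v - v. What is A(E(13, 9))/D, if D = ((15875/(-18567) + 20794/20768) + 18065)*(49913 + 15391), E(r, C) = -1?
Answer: 0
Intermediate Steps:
A(v) = 0
D = 3159040440247033/2677774 (D = ((15875*(-1/18567) + 20794*(1/20768)) + 18065)*65304 = ((-15875/18567 + 10397/10384) + 18065)*65304 = (28195099/192799728 + 18065)*65304 = (3482955281419/192799728)*65304 = 3159040440247033/2677774 ≈ 1.1797e+9)
A(E(13, 9))/D = 0/(3159040440247033/2677774) = 0*(2677774/3159040440247033) = 0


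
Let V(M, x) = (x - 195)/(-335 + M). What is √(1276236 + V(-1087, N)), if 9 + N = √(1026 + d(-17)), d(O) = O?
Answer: √(286739631768 - 158*√1009)/474 ≈ 1129.7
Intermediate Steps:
N = -9 + √1009 (N = -9 + √(1026 - 17) = -9 + √1009 ≈ 22.765)
V(M, x) = (-195 + x)/(-335 + M)
√(1276236 + V(-1087, N)) = √(1276236 + (-195 + (-9 + √1009))/(-335 - 1087)) = √(1276236 + (-204 + √1009)/(-1422)) = √(1276236 - (-204 + √1009)/1422) = √(1276236 + (34/237 - √1009/1422)) = √(302467966/237 - √1009/1422)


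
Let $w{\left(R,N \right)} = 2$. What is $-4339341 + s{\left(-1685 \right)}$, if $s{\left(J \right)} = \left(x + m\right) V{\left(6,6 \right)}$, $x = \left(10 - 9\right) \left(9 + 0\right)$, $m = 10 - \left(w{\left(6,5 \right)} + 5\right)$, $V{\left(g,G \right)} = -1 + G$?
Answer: $-4339281$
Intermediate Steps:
$m = 3$ ($m = 10 - \left(2 + 5\right) = 10 - 7 = 3$)
$x = 9$ ($x = 1 \cdot 9 = 9$)
$s{\left(J \right)} = 60$ ($s{\left(J \right)} = \left(9 + 3\right) \left(-1 + 6\right) = 12 \cdot 5 = 60$)
$-4339341 + s{\left(-1685 \right)} = -4339341 + 60 = -4339281$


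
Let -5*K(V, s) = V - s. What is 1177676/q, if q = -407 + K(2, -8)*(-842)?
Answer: 1177676/1277 ≈ 922.22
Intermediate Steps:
K(V, s) = -V/5 + s/5 (K(V, s) = -(V - s)/5 = -V/5 + s/5)
q = 1277 (q = -407 + (-⅕*2 + (⅕)*(-8))*(-842) = -407 + (-⅖ - 8/5)*(-842) = -407 - 2*(-842) = -407 + 1684 = 1277)
1177676/q = 1177676/1277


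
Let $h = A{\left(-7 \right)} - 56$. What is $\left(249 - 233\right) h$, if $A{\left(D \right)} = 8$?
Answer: $-768$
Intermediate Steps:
$h = -48$ ($h = 8 - 56 = -48$)
$\left(249 - 233\right) h = \left(249 - 233\right) \left(-48\right) = 16 \left(-48\right) = -768$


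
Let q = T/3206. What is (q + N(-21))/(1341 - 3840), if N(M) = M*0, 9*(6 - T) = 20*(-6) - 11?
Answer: -185/72106146 ≈ -2.5657e-6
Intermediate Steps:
T = 185/9 (T = 6 - (20*(-6) - 11)/9 = 6 - (-120 - 11)/9 = 6 - ⅑*(-131) = 6 + 131/9 = 185/9 ≈ 20.556)
N(M) = 0
q = 185/28854 (q = (185/9)/3206 = (185/9)*(1/3206) = 185/28854 ≈ 0.0064116)
(q + N(-21))/(1341 - 3840) = (185/28854 + 0)/(1341 - 3840) = (185/28854)/(-2499) = (185/28854)*(-1/2499) = -185/72106146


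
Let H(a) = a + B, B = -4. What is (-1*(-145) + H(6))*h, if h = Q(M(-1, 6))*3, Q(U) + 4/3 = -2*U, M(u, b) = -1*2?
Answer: 1176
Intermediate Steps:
M(u, b) = -2
Q(U) = -4/3 - 2*U
H(a) = -4 + a (H(a) = a - 4 = -4 + a)
h = 8 (h = (-4/3 - 2*(-2))*3 = (-4/3 + 4)*3 = (8/3)*3 = 8)
(-1*(-145) + H(6))*h = (-1*(-145) + (-4 + 6))*8 = (145 + 2)*8 = 147*8 = 1176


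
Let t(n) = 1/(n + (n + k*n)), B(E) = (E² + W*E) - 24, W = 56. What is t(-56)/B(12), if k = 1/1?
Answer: -1/133056 ≈ -7.5156e-6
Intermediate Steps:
k = 1 (k = 1*1 = 1)
B(E) = -24 + E² + 56*E (B(E) = (E² + 56*E) - 24 = -24 + E² + 56*E)
t(n) = 1/(3*n) (t(n) = 1/(n + (n + 1*n)) = 1/(n + (n + n)) = 1/(n + 2*n) = 1/(3*n))
t(-56)/B(12) = ((⅓)/(-56))/(-24 + 12² + 56*12) = ((⅓)*(-1/56))/(-24 + 144 + 672) = -1/168/792 = -1/168*1/792 = -1/133056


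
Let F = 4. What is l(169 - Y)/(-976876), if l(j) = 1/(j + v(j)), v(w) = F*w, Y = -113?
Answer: -1/1377395160 ≈ -7.2601e-10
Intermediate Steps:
v(w) = 4*w
l(j) = 1/(5*j) (l(j) = 1/(j + 4*j) = 1/(5*j))
l(169 - Y)/(-976876) = (1/(5*(169 - 1*(-113))))/(-976876) = (1/(5*(169 + 113)))*(-1/976876) = ((⅕)/282)*(-1/976876) = ((⅕)*(1/282))*(-1/976876) = (1/1410)*(-1/976876) = -1/1377395160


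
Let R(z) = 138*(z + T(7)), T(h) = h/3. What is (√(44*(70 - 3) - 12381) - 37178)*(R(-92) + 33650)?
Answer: -790999128 + 21276*I*√9433 ≈ -7.91e+8 + 2.0664e+6*I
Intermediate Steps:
T(h) = h/3 (T(h) = h*(⅓) = h/3)
R(z) = 322 + 138*z (R(z) = 138*(z + (⅓)*7) = 138*(z + 7/3) = 138*(7/3 + z) = 322 + 138*z)
(√(44*(70 - 3) - 12381) - 37178)*(R(-92) + 33650) = (√(44*(70 - 3) - 12381) - 37178)*((322 + 138*(-92)) + 33650) = (√(44*67 - 12381) - 37178)*((322 - 12696) + 33650) = (√(2948 - 12381) - 37178)*(-12374 + 33650) = (√(-9433) - 37178)*21276 = (I*√9433 - 37178)*21276 = (-37178 + I*√9433)*21276 = -790999128 + 21276*I*√9433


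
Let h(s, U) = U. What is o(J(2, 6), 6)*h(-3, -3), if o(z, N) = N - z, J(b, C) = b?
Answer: -12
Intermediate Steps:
o(J(2, 6), 6)*h(-3, -3) = (6 - 1*2)*(-3) = (6 - 2)*(-3) = 4*(-3) = -12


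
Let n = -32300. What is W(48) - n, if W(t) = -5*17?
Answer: 32215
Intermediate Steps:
W(t) = -85
W(48) - n = -85 - 1*(-32300) = -85 + 32300 = 32215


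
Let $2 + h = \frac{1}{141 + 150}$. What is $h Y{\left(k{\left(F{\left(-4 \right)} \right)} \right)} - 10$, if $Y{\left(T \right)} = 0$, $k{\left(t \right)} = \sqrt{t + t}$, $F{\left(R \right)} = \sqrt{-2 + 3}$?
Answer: $-10$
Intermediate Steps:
$F{\left(R \right)} = 1$ ($F{\left(R \right)} = \sqrt{1} = 1$)
$k{\left(t \right)} = \sqrt{2} \sqrt{t}$ ($k{\left(t \right)} = \sqrt{2 t} = \sqrt{2} \sqrt{t}$)
$h = - \frac{581}{291}$ ($h = -2 + \frac{1}{141 + 150} = -2 + \frac{1}{291} = - \frac{581}{291} \approx -1.9966$)
$h Y{\left(k{\left(F{\left(-4 \right)} \right)} \right)} - 10 = \left(- \frac{581}{291}\right) 0 - 10 = 0 - 10 = -10$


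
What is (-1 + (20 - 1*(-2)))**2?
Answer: 441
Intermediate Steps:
(-1 + (20 - 1*(-2)))**2 = (-1 + (20 + 2))**2 = (-1 + 22)**2 = 21**2 = 441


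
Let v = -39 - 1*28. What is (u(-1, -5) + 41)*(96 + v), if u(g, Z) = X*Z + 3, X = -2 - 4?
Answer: 2146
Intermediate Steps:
X = -6
u(g, Z) = 3 - 6*Z (u(g, Z) = -6*Z + 3 = 3 - 6*Z)
v = -67 (v = -39 - 28 = -67)
(u(-1, -5) + 41)*(96 + v) = ((3 - 6*(-5)) + 41)*(96 - 67) = ((3 + 30) + 41)*29 = (33 + 41)*29 = 74*29 = 2146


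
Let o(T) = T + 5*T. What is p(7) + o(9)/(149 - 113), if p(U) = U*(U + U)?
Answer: 199/2 ≈ 99.500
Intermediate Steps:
p(U) = 2*U² (p(U) = U*(2*U) = 2*U²)
o(T) = 6*T
p(7) + o(9)/(149 - 113) = 2*7² + (6*9)/(149 - 113) = 2*49 + 54/36 = 98 + 54*(1/36) = 98 + 3/2 = 199/2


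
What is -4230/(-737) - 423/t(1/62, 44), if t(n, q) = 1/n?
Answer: -49491/45694 ≈ -1.0831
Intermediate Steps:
-4230/(-737) - 423/t(1/62, 44) = -4230/(-737) - 423/62 = -4230*(-1/737) - 423/(1/(1/62)) = 4230/737 - 423/62 = -49491/45694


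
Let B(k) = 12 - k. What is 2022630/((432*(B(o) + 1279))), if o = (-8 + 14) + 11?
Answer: 337105/91728 ≈ 3.6750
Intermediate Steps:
o = 17 (o = 6 + 11 = 17)
2022630/((432*(B(o) + 1279))) = 2022630/((432*((12 - 1*17) + 1279))) = 2022630/((432*((12 - 17) + 1279))) = 2022630/((432*(-5 + 1279))) = 2022630/((432*1274)) = 2022630/550368 = 2022630*(1/550368) = 337105/91728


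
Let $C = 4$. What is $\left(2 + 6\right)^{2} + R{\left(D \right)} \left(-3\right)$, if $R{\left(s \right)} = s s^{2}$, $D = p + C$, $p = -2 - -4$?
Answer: $-584$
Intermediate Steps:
$p = 2$ ($p = -2 + 4 = 2$)
$D = 6$ ($D = 2 + 4 = 6$)
$R{\left(s \right)} = s^{3}$
$\left(2 + 6\right)^{2} + R{\left(D \right)} \left(-3\right) = \left(2 + 6\right)^{2} + 6^{3} \left(-3\right) = 8^{2} + 216 \left(-3\right) = 64 - 648 = -584$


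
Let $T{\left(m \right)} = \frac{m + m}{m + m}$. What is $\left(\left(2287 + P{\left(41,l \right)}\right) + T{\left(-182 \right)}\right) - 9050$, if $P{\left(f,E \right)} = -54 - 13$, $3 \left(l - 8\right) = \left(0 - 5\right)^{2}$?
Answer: $-6829$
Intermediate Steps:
$l = \frac{49}{3}$ ($l = 8 + \frac{\left(0 - 5\right)^{2}}{3} = 8 + \frac{\left(-5\right)^{2}}{3} = 8 + \frac{1}{3} \cdot 25 = 8 + \frac{25}{3} = \frac{49}{3} \approx 16.333$)
$P{\left(f,E \right)} = -67$
$T{\left(m \right)} = 1$ ($T{\left(m \right)} = \frac{2 m}{2 m} = 2 m \frac{1}{2 m} = 1$)
$\left(\left(2287 + P{\left(41,l \right)}\right) + T{\left(-182 \right)}\right) - 9050 = \left(\left(2287 - 67\right) + 1\right) - 9050 = \left(2220 + 1\right) - 9050 = 2221 - 9050 = -6829$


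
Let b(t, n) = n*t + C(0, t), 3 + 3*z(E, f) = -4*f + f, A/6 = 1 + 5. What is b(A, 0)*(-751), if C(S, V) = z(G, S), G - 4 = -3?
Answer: 751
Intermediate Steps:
A = 36 (A = 6*(1 + 5) = 6*6 = 36)
G = 1 (G = 4 - 3 = 1)
z(E, f) = -1 - f (z(E, f) = -1 + (-4*f + f)/3 = -1 + (-3*f)/3 = -1 - f)
C(S, V) = -1 - S
b(t, n) = -1 + n*t (b(t, n) = n*t + (-1 - 1*0) = n*t + (-1 + 0) = n*t - 1 = -1 + n*t)
b(A, 0)*(-751) = (-1 + 0*36)*(-751) = (-1 + 0)*(-751) = -1*(-751) = 751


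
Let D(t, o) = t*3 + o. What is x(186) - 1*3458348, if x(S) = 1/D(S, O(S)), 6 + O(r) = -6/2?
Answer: -1898633051/549 ≈ -3.4583e+6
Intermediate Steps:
O(r) = -9 (O(r) = -6 - 6/2 = -6 - 6*½ = -6 - 3 = -9)
D(t, o) = o + 3*t (D(t, o) = 3*t + o = o + 3*t)
x(S) = 1/(-9 + 3*S)
x(186) - 1*3458348 = 1/(3*(-3 + 186)) - 1*3458348 = (⅓)/183 - 3458348 = (⅓)*(1/183) - 3458348 = 1/549 - 3458348 = -1898633051/549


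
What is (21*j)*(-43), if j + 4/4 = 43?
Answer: -37926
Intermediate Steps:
j = 42 (j = -1 + 43 = 42)
(21*j)*(-43) = (21*42)*(-43) = 882*(-43) = -37926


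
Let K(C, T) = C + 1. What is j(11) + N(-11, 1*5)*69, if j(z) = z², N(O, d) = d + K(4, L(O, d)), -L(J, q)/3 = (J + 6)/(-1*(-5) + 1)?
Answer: 811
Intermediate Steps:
L(J, q) = -3 - J/2 (L(J, q) = -3*(J + 6)/(-1*(-5) + 1) = -3*(6 + J)/(5 + 1) = -3*(6 + J)/6 = -3*(1 + J/6) = -3 - J/2)
K(C, T) = 1 + C
N(O, d) = 5 + d (N(O, d) = d + (1 + 4) = d + 5 = 5 + d)
j(11) + N(-11, 1*5)*69 = 11² + (5 + 1*5)*69 = 121 + (5 + 5)*69 = 121 + 10*69 = 121 + 690 = 811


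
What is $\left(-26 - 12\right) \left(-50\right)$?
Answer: $1900$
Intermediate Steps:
$\left(-26 - 12\right) \left(-50\right) = \left(-38\right) \left(-50\right) = 1900$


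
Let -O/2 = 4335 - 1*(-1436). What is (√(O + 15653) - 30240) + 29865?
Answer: -375 + √4111 ≈ -310.88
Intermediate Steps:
O = -11542 (O = -2*(4335 - 1*(-1436)) = -2*(4335 + 1436) = -2*5771 = -11542)
(√(O + 15653) - 30240) + 29865 = (√(-11542 + 15653) - 30240) + 29865 = (√4111 - 30240) + 29865 = (-30240 + √4111) + 29865 = -375 + √4111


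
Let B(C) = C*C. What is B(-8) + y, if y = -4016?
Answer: -3952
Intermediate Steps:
B(C) = C**2
B(-8) + y = (-8)**2 - 4016 = 64 - 4016 = -3952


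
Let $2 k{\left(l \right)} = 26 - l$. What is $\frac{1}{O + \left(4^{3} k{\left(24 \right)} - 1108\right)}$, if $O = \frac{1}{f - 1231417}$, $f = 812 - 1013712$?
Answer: $- \frac{2244317}{2343066949} \approx -0.00095785$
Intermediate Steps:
$f = -1012900$ ($f = 812 - 1013712 = -1012900$)
$k{\left(l \right)} = 13 - \frac{l}{2}$ ($k{\left(l \right)} = \frac{26 - l}{2} = 13 - \frac{l}{2}$)
$O = - \frac{1}{2244317}$ ($O = \frac{1}{-1012900 - 1231417} = \frac{1}{-2244317} = - \frac{1}{2244317} \approx -4.4557 \cdot 10^{-7}$)
$\frac{1}{O + \left(4^{3} k{\left(24 \right)} - 1108\right)} = \frac{1}{- \frac{1}{2244317} - \left(1108 - 4^{3} \left(13 - 12\right)\right)} = \frac{1}{- \frac{1}{2244317} - \left(1108 - 64 \left(13 - 12\right)\right)} = \frac{1}{- \frac{1}{2244317} + \left(64 \cdot 1 - 1108\right)} = \frac{1}{- \frac{1}{2244317} + \left(64 - 1108\right)} = \frac{1}{- \frac{1}{2244317} - 1044} = \frac{1}{- \frac{2343066949}{2244317}} = - \frac{2244317}{2343066949}$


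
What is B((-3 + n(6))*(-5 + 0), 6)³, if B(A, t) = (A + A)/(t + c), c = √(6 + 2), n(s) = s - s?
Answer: 3375/(3 + √2)³ ≈ 39.239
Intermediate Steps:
n(s) = 0
c = 2*√2 (c = √8 = 2*√2 ≈ 2.8284)
B(A, t) = 2*A/(t + 2*√2) (B(A, t) = (A + A)/(t + 2*√2) = (2*A)/(t + 2*√2) = 2*A/(t + 2*√2))
B((-3 + n(6))*(-5 + 0), 6)³ = (2*((-3 + 0)*(-5 + 0))/(6 + 2*√2))³ = (2*(-3*(-5))/(6 + 2*√2))³ = (2*15/(6 + 2*√2))³ = (30/(6 + 2*√2))³ = 27000/(6 + 2*√2)³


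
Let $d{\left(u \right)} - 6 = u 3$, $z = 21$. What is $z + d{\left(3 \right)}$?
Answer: $36$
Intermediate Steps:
$d{\left(u \right)} = 6 + 3 u$ ($d{\left(u \right)} = 6 + u 3 = 6 + 3 u$)
$z + d{\left(3 \right)} = 21 + \left(6 + 3 \cdot 3\right) = 21 + \left(6 + 9\right) = 21 + 15 = 36$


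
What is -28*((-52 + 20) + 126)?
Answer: -2632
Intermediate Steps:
-28*((-52 + 20) + 126) = -28*(-32 + 126) = -28*94 = -2632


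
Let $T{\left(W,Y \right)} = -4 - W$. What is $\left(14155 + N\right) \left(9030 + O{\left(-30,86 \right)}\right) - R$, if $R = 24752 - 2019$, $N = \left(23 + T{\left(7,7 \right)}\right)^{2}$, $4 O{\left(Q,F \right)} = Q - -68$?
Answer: $\frac{258466155}{2} \approx 1.2923 \cdot 10^{8}$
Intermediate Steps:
$O{\left(Q,F \right)} = 17 + \frac{Q}{4}$ ($O{\left(Q,F \right)} = \frac{Q - -68}{4} = \frac{Q + 68}{4} = \frac{68 + Q}{4} = 17 + \frac{Q}{4}$)
$N = 144$ ($N = \left(23 - 11\right)^{2} = 12^{2} = 144$)
$R = 22733$ ($R = 24752 - 2019 = 22733$)
$\left(14155 + N\right) \left(9030 + O{\left(-30,86 \right)}\right) - R = \left(14155 + 144\right) \left(9030 + \left(17 + \frac{1}{4} \left(-30\right)\right)\right) - 22733 = 14299 \left(9030 + \left(17 - \frac{15}{2}\right)\right) - 22733 = 14299 \left(9030 + \frac{19}{2}\right) - 22733 = 14299 \cdot \frac{18079}{2} - 22733 = \frac{258511621}{2} - 22733 = \frac{258466155}{2}$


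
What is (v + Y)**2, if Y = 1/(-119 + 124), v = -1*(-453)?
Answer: 5134756/25 ≈ 2.0539e+5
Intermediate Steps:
v = 453
Y = 1/5 ≈ 0.20000
(v + Y)**2 = (453 + 1/5)**2 = (2266/5)**2 = 5134756/25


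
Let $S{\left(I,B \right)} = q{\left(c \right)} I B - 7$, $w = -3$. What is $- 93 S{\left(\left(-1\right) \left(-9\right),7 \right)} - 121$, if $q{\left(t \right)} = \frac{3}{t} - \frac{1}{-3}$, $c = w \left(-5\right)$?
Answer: $- \frac{12974}{5} \approx -2594.8$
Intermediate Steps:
$c = 15$ ($c = \left(-3\right) \left(-5\right) = 15$)
$q{\left(t \right)} = \frac{1}{3} + \frac{3}{t}$ ($q{\left(t \right)} = \frac{3}{t} - - \frac{1}{3} = \frac{3}{t} + \frac{1}{3} = \frac{1}{3} + \frac{3}{t}$)
$S{\left(I,B \right)} = -7 + \frac{8 B I}{15}$ ($S{\left(I,B \right)} = \frac{9 + 15}{3 \cdot 15} I B - 7 = \frac{1}{3} \cdot \frac{1}{15} \cdot 24 I B - 7 = \frac{8 I}{15} B - 7 = \frac{8 B I}{15} - 7 = -7 + \frac{8 B I}{15}$)
$- 93 S{\left(\left(-1\right) \left(-9\right),7 \right)} - 121 = - 93 \left(-7 + \frac{8}{15} \cdot 7 \left(\left(-1\right) \left(-9\right)\right)\right) - 121 = - 93 \left(-7 + \frac{8}{15} \cdot 7 \cdot 9\right) - 121 = - 93 \left(-7 + \frac{168}{5}\right) - 121 = \left(-93\right) \frac{133}{5} - 121 = - \frac{12369}{5} - 121 = - \frac{12974}{5}$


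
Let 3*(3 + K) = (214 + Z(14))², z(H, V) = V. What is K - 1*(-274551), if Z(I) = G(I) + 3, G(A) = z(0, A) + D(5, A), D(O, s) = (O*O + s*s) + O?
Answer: 1032493/3 ≈ 3.4416e+5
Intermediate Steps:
D(O, s) = O + O² + s² (D(O, s) = (O² + s²) + O = O + O² + s²)
G(A) = 30 + A + A² (G(A) = A + (5 + 5² + A²) = A + (5 + 25 + A²) = A + (30 + A²) = 30 + A + A²)
Z(I) = 33 + I + I² (Z(I) = (30 + I + I²) + 3 = 33 + I + I²)
K = 208840/3 (K = -3 + (214 + (33 + 14 + 14²))²/3 = -3 + (214 + (33 + 14 + 196))²/3 = -3 + (214 + 243)²/3 = -3 + (⅓)*457² = -3 + (⅓)*208849 = -3 + 208849/3 = 208840/3 ≈ 69613.)
K - 1*(-274551) = 208840/3 - 1*(-274551) = 208840/3 + 274551 = 1032493/3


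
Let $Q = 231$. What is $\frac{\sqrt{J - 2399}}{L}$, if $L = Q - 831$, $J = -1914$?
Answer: $- \frac{i \sqrt{4313}}{600} \approx - 0.10946 i$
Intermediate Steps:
$L = -600$ ($L = 231 - 831 = -600$)
$\frac{\sqrt{J - 2399}}{L} = \frac{\sqrt{-1914 - 2399}}{-600} = \sqrt{-4313} \left(- \frac{1}{600}\right) = i \sqrt{4313} \left(- \frac{1}{600}\right) = - \frac{i \sqrt{4313}}{600}$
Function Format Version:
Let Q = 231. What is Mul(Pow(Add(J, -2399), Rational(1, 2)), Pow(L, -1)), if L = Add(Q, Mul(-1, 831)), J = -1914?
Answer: Mul(Rational(-1, 600), I, Pow(4313, Rational(1, 2))) ≈ Mul(-0.10946, I)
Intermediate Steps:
L = -600 (L = Add(231, Mul(-1, 831)) = Add(231, -831) = -600)
Mul(Pow(Add(J, -2399), Rational(1, 2)), Pow(L, -1)) = Mul(Pow(Add(-1914, -2399), Rational(1, 2)), Pow(-600, -1)) = Mul(Pow(-4313, Rational(1, 2)), Rational(-1, 600)) = Mul(Mul(I, Pow(4313, Rational(1, 2))), Rational(-1, 600)) = Mul(Rational(-1, 600), I, Pow(4313, Rational(1, 2)))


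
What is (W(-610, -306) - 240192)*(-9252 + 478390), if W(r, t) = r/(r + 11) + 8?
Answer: -67494699219628/599 ≈ -1.1268e+11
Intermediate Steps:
W(r, t) = 8 + r/(11 + r) (W(r, t) = r/(11 + r) + 8 = 8 + r/(11 + r))
(W(-610, -306) - 240192)*(-9252 + 478390) = ((88 + 9*(-610))/(11 - 610) - 240192)*(-9252 + 478390) = ((88 - 5490)/(-599) - 240192)*469138 = (-1/599*(-5402) - 240192)*469138 = (5402/599 - 240192)*469138 = -143869606/599*469138 = -67494699219628/599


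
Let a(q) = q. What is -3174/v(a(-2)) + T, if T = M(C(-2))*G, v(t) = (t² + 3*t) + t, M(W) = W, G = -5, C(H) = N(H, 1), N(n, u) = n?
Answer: 1607/2 ≈ 803.50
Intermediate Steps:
C(H) = H
v(t) = t² + 4*t
T = 10 (T = -2*(-5) = 10)
-3174/v(a(-2)) + T = -3174/((-2*(4 - 2))) + 10 = -3174/((-2*2)) + 10 = -3174/(-4) + 10 = -3174*(-1)/4 + 10 = -69*(-23/2) + 10 = 1587/2 + 10 = 1607/2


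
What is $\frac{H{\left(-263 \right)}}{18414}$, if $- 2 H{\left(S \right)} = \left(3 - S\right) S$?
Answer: $\frac{34979}{18414} \approx 1.8996$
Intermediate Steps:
$H{\left(S \right)} = - \frac{S \left(3 - S\right)}{2}$ ($H{\left(S \right)} = - \frac{\left(3 - S\right) S}{2} = - \frac{S \left(3 - S\right)}{2}$)
$\frac{H{\left(-263 \right)}}{18414} = \frac{\frac{1}{2} \left(-263\right) \left(-3 - 263\right)}{18414} = \frac{1}{2} \left(-263\right) \left(-266\right) \frac{1}{18414} = 34979 \cdot \frac{1}{18414} = \frac{34979}{18414}$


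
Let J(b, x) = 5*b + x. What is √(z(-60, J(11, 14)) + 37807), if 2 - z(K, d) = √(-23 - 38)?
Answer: √(37809 - I*√61) ≈ 194.45 - 0.02*I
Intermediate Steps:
J(b, x) = x + 5*b
z(K, d) = 2 - I*√61 (z(K, d) = 2 - √(-23 - 38) = 2 - √(-61) = 2 - I*√61)
√(z(-60, J(11, 14)) + 37807) = √((2 - I*√61) + 37807) = √(37809 - I*√61)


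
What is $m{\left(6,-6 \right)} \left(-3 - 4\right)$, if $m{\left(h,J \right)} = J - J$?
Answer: $0$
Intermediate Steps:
$m{\left(h,J \right)} = 0$
$m{\left(6,-6 \right)} \left(-3 - 4\right) = 0 \left(-3 - 4\right) = 0 \left(-7\right) = 0$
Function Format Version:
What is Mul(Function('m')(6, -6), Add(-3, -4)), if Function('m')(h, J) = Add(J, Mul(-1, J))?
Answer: 0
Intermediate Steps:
Function('m')(h, J) = 0
Mul(Function('m')(6, -6), Add(-3, -4)) = Mul(0, Add(-3, -4)) = Mul(0, -7) = 0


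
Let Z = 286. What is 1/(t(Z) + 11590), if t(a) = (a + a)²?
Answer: 1/338774 ≈ 2.9518e-6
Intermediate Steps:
t(a) = 4*a² (t(a) = (2*a)² = 4*a²)
1/(t(Z) + 11590) = 1/(4*286² + 11590) = 1/(4*81796 + 11590) = 1/(327184 + 11590) = 1/338774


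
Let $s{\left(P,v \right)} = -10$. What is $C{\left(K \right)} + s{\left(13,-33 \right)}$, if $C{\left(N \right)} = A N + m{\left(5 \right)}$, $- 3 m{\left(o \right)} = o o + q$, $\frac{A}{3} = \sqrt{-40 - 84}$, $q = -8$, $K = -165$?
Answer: $- \frac{47}{3} - 990 i \sqrt{31} \approx -15.667 - 5512.1 i$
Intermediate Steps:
$A = 6 i \sqrt{31}$ ($A = 3 \sqrt{-40 - 84} = 3 \sqrt{-124} = 3 \cdot 2 i \sqrt{31} = 6 i \sqrt{31} \approx 33.407 i$)
$m{\left(o \right)} = \frac{8}{3} - \frac{o^{2}}{3}$ ($m{\left(o \right)} = - \frac{o o - 8}{3} = - \frac{o^{2} - 8}{3} = - \frac{-8 + o^{2}}{3} = \frac{8}{3} - \frac{o^{2}}{3}$)
$C{\left(N \right)} = - \frac{17}{3} + 6 i N \sqrt{31}$ ($C{\left(N \right)} = 6 i \sqrt{31} N + \left(\frac{8}{3} - \frac{5^{2}}{3}\right) = 6 i N \sqrt{31} + \left(\frac{8}{3} - \frac{25}{3}\right) = 6 i N \sqrt{31} - \frac{17}{3} = - \frac{17}{3} + 6 i N \sqrt{31}$)
$C{\left(K \right)} + s{\left(13,-33 \right)} = \left(- \frac{17}{3} + 6 i \left(-165\right) \sqrt{31}\right) - 10 = \left(- \frac{17}{3} - 990 i \sqrt{31}\right) - 10 = - \frac{47}{3} - 990 i \sqrt{31}$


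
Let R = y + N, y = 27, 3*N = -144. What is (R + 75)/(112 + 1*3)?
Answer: 54/115 ≈ 0.46957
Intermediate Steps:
N = -48 (N = (⅓)*(-144) = -48)
R = -21 (R = 27 - 48 = -21)
(R + 75)/(112 + 1*3) = (-21 + 75)/(112 + 1*3) = 54/(112 + 3) = 54/115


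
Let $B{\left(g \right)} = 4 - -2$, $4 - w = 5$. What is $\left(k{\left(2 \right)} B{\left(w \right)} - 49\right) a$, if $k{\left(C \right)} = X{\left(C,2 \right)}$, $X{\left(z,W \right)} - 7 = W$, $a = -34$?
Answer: $-170$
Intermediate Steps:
$X{\left(z,W \right)} = 7 + W$
$w = -1$ ($w = 4 - 5 = -1$)
$k{\left(C \right)} = 9$ ($k{\left(C \right)} = 7 + 2 = 9$)
$B{\left(g \right)} = 6$ ($B{\left(g \right)} = 4 + 2 = 6$)
$\left(k{\left(2 \right)} B{\left(w \right)} - 49\right) a = \left(9 \cdot 6 - 49\right) \left(-34\right) = \left(54 - 49\right) \left(-34\right) = 5 \left(-34\right) = -170$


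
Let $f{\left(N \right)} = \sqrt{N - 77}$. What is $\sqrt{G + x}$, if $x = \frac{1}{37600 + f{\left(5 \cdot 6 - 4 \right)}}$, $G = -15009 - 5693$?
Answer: $\sqrt{\frac{-778395199 - 20702 i \sqrt{51}}{37600 + i \sqrt{51}}} \approx 1.0 \cdot 10^{-11} - 143.88 i$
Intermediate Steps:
$f{\left(N \right)} = \sqrt{-77 + N}$
$G = -20702$ ($G = -15009 - 5693 = -20702$)
$x = \frac{1}{37600 + i \sqrt{51}}$ ($x = \frac{1}{37600 + \sqrt{-77 + \left(5 \cdot 6 - 4\right)}} = \frac{1}{37600 + \sqrt{-77 + \left(30 - 4\right)}} = \frac{1}{37600 + \sqrt{-77 + 26}} = \frac{1}{37600 + \sqrt{-51}} = \frac{1}{37600 + i \sqrt{51}} \approx 2.6596 \cdot 10^{-5} - 5.05 \cdot 10^{-9} i$)
$\sqrt{G + x} = \sqrt{-20702 + \left(\frac{37600}{1413760051} - \frac{i \sqrt{51}}{1413760051}\right)} = \sqrt{- \frac{29267660538202}{1413760051} - \frac{i \sqrt{51}}{1413760051}}$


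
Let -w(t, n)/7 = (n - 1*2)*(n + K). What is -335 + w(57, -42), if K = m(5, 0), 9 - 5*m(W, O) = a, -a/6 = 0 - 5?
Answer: -72823/5 ≈ -14565.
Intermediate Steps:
a = 30 (a = -6*(0 - 5) = -6*(-5) = 30)
m(W, O) = -21/5 (m(W, O) = 9/5 - ⅕*30 = 9/5 - 6 = -21/5)
K = -21/5 ≈ -4.2000
w(t, n) = -7*(-2 + n)*(-21/5 + n) (w(t, n) = -7*(n - 1*2)*(n - 21/5) = -7*(n - 2)*(-21/5 + n) = -7*(-2 + n)*(-21/5 + n))
-335 + w(57, -42) = -335 + (-294/5 - 7*(-42)² + (217/5)*(-42)) = -335 + (-294/5 - 7*1764 - 9114/5) = -335 + (-294/5 - 12348 - 9114/5) = -335 - 71148/5 = -72823/5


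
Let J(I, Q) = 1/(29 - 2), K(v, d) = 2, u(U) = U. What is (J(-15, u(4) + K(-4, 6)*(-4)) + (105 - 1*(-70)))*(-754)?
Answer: -3563404/27 ≈ -1.3198e+5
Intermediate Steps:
J(I, Q) = 1/27
(J(-15, u(4) + K(-4, 6)*(-4)) + (105 - 1*(-70)))*(-754) = (1/27 + (105 - 1*(-70)))*(-754) = (1/27 + (105 + 70))*(-754) = (1/27 + 175)*(-754) = (4726/27)*(-754) = -3563404/27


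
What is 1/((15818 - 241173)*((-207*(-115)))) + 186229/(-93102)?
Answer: -333013194031859/166484244601350 ≈ -2.0003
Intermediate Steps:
1/((15818 - 241173)*((-207*(-115)))) + 186229/(-93102) = 1/(-225355*23805) + 186229*(-1/93102) = -1/225355*1/23805 - 186229/93102 = -1/5364575775 - 186229/93102 = -333013194031859/166484244601350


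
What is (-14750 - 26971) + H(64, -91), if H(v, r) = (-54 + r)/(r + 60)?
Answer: -1293206/31 ≈ -41716.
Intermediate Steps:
H(v, r) = (-54 + r)/(60 + r)
(-14750 - 26971) + H(64, -91) = (-14750 - 26971) + (-54 - 91)/(60 - 91) = -41721 - 145/(-31) = -41721 - 1/31*(-145) = -41721 + 145/31 = -1293206/31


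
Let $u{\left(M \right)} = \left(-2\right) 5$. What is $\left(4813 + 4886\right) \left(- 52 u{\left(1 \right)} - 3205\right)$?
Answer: $-26041815$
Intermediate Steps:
$u{\left(M \right)} = -10$
$\left(4813 + 4886\right) \left(- 52 u{\left(1 \right)} - 3205\right) = \left(4813 + 4886\right) \left(\left(-52\right) \left(-10\right) - 3205\right) = 9699 \left(520 - 3205\right) = 9699 \left(-2685\right) = -26041815$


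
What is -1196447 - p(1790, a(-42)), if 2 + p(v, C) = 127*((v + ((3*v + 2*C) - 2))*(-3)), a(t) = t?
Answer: 1498749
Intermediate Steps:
p(v, C) = 760 - 1524*v - 762*C (p(v, C) = -2 + 127*((v + ((3*v + 2*C) - 2))*(-3)) = -2 + 127*((v + ((2*C + 3*v) - 2))*(-3)) = -2 + 127*((v + (-2 + 2*C + 3*v))*(-3)) = -2 + 127*((-2 + 2*C + 4*v)*(-3)) = -2 + 127*(6 - 12*v - 6*C) = -2 + (762 - 1524*v - 762*C) = 760 - 1524*v - 762*C)
-1196447 - p(1790, a(-42)) = -1196447 - (760 - 1524*1790 - 762*(-42)) = -1196447 - (760 - 2727960 + 32004) = -1196447 - 1*(-2695196) = -1196447 + 2695196 = 1498749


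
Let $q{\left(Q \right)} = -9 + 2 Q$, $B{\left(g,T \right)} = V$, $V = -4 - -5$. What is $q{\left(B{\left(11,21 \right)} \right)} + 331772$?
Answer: $331765$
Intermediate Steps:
$V = 1$ ($V = -4 + 5 = 1$)
$B{\left(g,T \right)} = 1$
$q{\left(B{\left(11,21 \right)} \right)} + 331772 = \left(-9 + 2 \cdot 1\right) + 331772 = \left(-9 + 2\right) + 331772 = -7 + 331772 = 331765$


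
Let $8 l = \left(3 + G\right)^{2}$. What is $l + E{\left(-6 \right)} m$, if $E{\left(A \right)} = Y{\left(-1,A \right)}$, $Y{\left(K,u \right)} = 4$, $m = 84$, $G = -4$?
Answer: $\frac{2689}{8} \approx 336.13$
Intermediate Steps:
$l = \frac{1}{8}$ ($l = \frac{\left(3 - 4\right)^{2}}{8} = \frac{\left(-1\right)^{2}}{8} = \frac{1}{8} \cdot 1 = \frac{1}{8} \approx 0.125$)
$E{\left(A \right)} = 4$
$l + E{\left(-6 \right)} m = \frac{1}{8} + 4 \cdot 84 = \frac{1}{8} + 336 = \frac{2689}{8}$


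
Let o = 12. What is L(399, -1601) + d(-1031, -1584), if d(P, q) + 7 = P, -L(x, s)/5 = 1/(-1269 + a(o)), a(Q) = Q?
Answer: -1304761/1257 ≈ -1038.0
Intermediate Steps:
L(x, s) = 5/1257 (L(x, s) = -5/(-1269 + 12) = -5/(-1257) = -5*(-1/1257) = 5/1257)
d(P, q) = -7 + P
L(399, -1601) + d(-1031, -1584) = 5/1257 + (-7 - 1031) = 5/1257 - 1038 = -1304761/1257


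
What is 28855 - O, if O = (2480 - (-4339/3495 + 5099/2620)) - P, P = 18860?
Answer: 16568752973/366276 ≈ 45236.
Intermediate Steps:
O = -5999858993/366276 (O = (2480 - (-4339/3495 + 5099/2620)) - 1*18860 = (2480 - (-4339*1/3495 + 5099*(1/2620))) - 18860 = (2480 - (-4339/3495 + 5099/2620)) - 18860 = (2480 - 1*258113/366276) - 18860 = (2480 - 258113/366276) - 18860 = 908106367/366276 - 18860 = -5999858993/366276 ≈ -16381.)
28855 - O = 28855 - 1*(-5999858993/366276) = 28855 + 5999858993/366276 = 16568752973/366276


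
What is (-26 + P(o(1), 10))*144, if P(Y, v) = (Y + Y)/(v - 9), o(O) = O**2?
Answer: -3456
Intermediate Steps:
P(Y, v) = 2*Y/(-9 + v) (P(Y, v) = (2*Y)/(-9 + v) = 2*Y/(-9 + v))
(-26 + P(o(1), 10))*144 = (-26 + 2*1**2/(-9 + 10))*144 = (-26 + 2*1/1)*144 = (-26 + 2*1*1)*144 = (-26 + 2)*144 = -24*144 = -3456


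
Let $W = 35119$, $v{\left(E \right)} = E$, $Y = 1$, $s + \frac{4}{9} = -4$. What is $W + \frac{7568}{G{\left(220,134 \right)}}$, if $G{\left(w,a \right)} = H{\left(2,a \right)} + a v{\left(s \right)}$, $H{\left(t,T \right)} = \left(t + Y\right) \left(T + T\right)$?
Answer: $\frac{16487839}{469} \approx 35155.0$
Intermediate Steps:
$s = - \frac{40}{9}$ ($s = - \frac{4}{9} - 4 = - \frac{40}{9} \approx -4.4444$)
$H{\left(t,T \right)} = 2 T \left(1 + t\right)$ ($H{\left(t,T \right)} = \left(t + 1\right) \left(T + T\right) = \left(1 + t\right) 2 T = 2 T \left(1 + t\right)$)
$G{\left(w,a \right)} = \frac{14 a}{9}$ ($G{\left(w,a \right)} = 2 a \left(1 + 2\right) + a \left(- \frac{40}{9}\right) = 2 a 3 - \frac{40 a}{9} = 6 a - \frac{40 a}{9} = \frac{14 a}{9}$)
$W + \frac{7568}{G{\left(220,134 \right)}} = 35119 + \frac{7568}{\frac{14}{9} \cdot 134} = 35119 + \frac{7568}{\frac{1876}{9}} = 35119 + 7568 \cdot \frac{9}{1876} = 35119 + \frac{17028}{469} = \frac{16487839}{469}$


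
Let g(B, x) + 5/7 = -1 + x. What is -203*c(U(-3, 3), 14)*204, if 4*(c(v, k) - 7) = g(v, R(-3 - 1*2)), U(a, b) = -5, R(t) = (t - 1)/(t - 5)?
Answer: -1391739/5 ≈ -2.7835e+5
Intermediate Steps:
R(t) = (-1 + t)/(-5 + t)
g(B, x) = -12/7 + x (g(B, x) = -5/7 + (-1 + x) = -12/7 + x)
c(v, k) = 941/140 (c(v, k) = 7 + (-12/7 + (-1 + (-3 - 1*2))/(-5 + (-3 - 1*2)))/4 = 7 + (-12/7 + (-1 + (-3 - 2))/(-5 + (-3 - 2)))/4 = 7 + (-12/7 + (-1 - 5)/(-5 - 5))/4 = 7 + (-12/7 - 6/(-10))/4 = 7 + (-12/7 - ⅒*(-6))/4 = 7 + (-12/7 + ⅗)/4 = 7 + (¼)*(-39/35) = 7 - 39/140 = 941/140)
-203*c(U(-3, 3), 14)*204 = -203*941/140*204 = -27289/20*204 = -1391739/5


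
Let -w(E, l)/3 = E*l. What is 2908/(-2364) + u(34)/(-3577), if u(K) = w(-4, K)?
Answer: -2841607/2114007 ≈ -1.3442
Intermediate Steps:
w(E, l) = -3*E*l
u(K) = 12*K (u(K) = -3*(-4)*K = 12*K)
2908/(-2364) + u(34)/(-3577) = 2908/(-2364) + (12*34)/(-3577) = 2908*(-1/2364) + 408*(-1/3577) = -727/591 - 408/3577 = -2841607/2114007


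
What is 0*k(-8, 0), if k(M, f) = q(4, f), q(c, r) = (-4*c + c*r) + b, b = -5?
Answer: 0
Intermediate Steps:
q(c, r) = -5 - 4*c + c*r (q(c, r) = (-4*c + c*r) - 5 = -5 - 4*c + c*r)
k(M, f) = -21 + 4*f (k(M, f) = -5 - 4*4 + 4*f = -5 - 16 + 4*f = -21 + 4*f)
0*k(-8, 0) = 0*(-21 + 4*0) = 0*(-21 + 0) = 0*(-21) = 0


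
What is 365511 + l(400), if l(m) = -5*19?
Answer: 365416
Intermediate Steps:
l(m) = -95
365511 + l(400) = 365511 - 95 = 365416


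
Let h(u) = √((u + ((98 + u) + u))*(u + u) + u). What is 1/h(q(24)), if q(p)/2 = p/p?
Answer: √418/418 ≈ 0.048912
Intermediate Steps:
q(p) = 2 (q(p) = 2*(p/p) = 2*1 = 2)
h(u) = √(u + 2*u*(98 + 3*u)) (h(u) = √((u + (98 + 2*u))*(2*u) + u) = √((98 + 3*u)*(2*u) + u) = √(2*u*(98 + 3*u) + u) = √(u + 2*u*(98 + 3*u)))
1/h(q(24)) = 1/(√(2*(197 + 6*2))) = 1/(√(2*(197 + 12))) = 1/(√(2*209)) = 1/(√418) = √418/418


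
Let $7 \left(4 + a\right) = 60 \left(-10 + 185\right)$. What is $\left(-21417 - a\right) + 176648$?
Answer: $153735$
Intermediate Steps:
$a = 1496$ ($a = -4 + \frac{60 \left(-10 + 185\right)}{7} = -4 + \frac{60 \cdot 175}{7} = -4 + \frac{1}{7} \cdot 10500 = -4 + 1500 = 1496$)
$\left(-21417 - a\right) + 176648 = \left(-21417 - 1496\right) + 176648 = -22913 + 176648 = 153735$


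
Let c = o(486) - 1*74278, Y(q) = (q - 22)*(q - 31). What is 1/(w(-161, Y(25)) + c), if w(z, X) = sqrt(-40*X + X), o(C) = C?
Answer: -36896/2722629281 - 3*sqrt(78)/5445258562 ≈ -1.3556e-5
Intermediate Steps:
Y(q) = (-31 + q)*(-22 + q) (Y(q) = (-22 + q)*(-31 + q) = (-31 + q)*(-22 + q))
w(z, X) = sqrt(39)*sqrt(-X) (w(z, X) = sqrt(-39*X) = sqrt(39)*sqrt(-X))
c = -73792 (c = 486 - 1*74278 = 486 - 74278 = -73792)
1/(w(-161, Y(25)) + c) = 1/(sqrt(39)*sqrt(-(682 + 25**2 - 53*25)) - 73792) = 1/(sqrt(39)*sqrt(-(682 + 625 - 1325)) - 73792) = 1/(sqrt(39)*sqrt(-1*(-18)) - 73792) = 1/(sqrt(39)*sqrt(18) - 73792) = 1/(sqrt(39)*(3*sqrt(2)) - 73792) = 1/(3*sqrt(78) - 73792) = 1/(-73792 + 3*sqrt(78))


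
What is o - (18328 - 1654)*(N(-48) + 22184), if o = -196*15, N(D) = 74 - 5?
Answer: -371049462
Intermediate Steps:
N(D) = 69
o = -2940
o - (18328 - 1654)*(N(-48) + 22184) = -2940 - (18328 - 1654)*(69 + 22184) = -2940 - 16674*22253 = -2940 - 1*371046522 = -2940 - 371046522 = -371049462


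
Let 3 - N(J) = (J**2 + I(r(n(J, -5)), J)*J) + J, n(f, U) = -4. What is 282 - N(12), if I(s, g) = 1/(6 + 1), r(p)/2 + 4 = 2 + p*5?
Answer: 3057/7 ≈ 436.71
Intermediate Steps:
r(p) = -4 + 10*p (r(p) = -8 + 2*(2 + p*5) = -8 + 2*(2 + 5*p) = -8 + (4 + 10*p) = -4 + 10*p)
I(s, g) = 1/7
N(J) = 3 - J**2 - 8*J/7 (N(J) = 3 - ((J**2 + J/7) + J) = 3 - (J**2 + 8*J/7) = 3 + (-J**2 - 8*J/7) = 3 - J**2 - 8*J/7)
282 - N(12) = 282 - (3 - 1*12**2 - 8/7*12) = 282 - (3 - 1*144 - 96/7) = 282 - (3 - 144 - 96/7) = 282 - 1*(-1083/7) = 282 + 1083/7 = 3057/7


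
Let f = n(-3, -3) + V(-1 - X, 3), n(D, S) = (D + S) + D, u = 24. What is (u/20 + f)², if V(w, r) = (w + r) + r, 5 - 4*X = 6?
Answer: 2601/400 ≈ 6.5025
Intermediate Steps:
X = -¼ (X = 5/4 - ¼*6 = 5/4 - 3/2 = -¼ ≈ -0.25000)
n(D, S) = S + 2*D
V(w, r) = w + 2*r (V(w, r) = (r + w) + r = w + 2*r)
f = -15/4 (f = (-3 + 2*(-3)) + ((-1 - 1*(-¼)) + 2*3) = (-3 - 6) + ((-1 + ¼) + 6) = -9 + (-¾ + 6) = -9 + 21/4 = -15/4 ≈ -3.7500)
(u/20 + f)² = (24/20 - 15/4)² = (24*(1/20) - 15/4)² = (6/5 - 15/4)² = (-51/20)² = 2601/400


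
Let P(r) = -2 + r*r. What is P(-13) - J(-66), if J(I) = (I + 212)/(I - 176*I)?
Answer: 964352/5775 ≈ 166.99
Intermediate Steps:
J(I) = -(212 + I)/(175*I) (J(I) = (212 + I)/((-175*I)) = (212 + I)*(-1/(175*I)) = -(212 + I)/(175*I))
P(r) = -2 + r²
P(-13) - J(-66) = (-2 + (-13)²) - (-212 - 1*(-66))/(175*(-66)) = (-2 + 169) - (-1)*(-212 + 66)/(175*66) = 167 - (-1)*(-146)/(175*66) = 167 - 1*73/5775 = 167 - 73/5775 = 964352/5775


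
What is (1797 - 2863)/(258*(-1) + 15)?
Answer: 1066/243 ≈ 4.3868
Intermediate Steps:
(1797 - 2863)/(258*(-1) + 15) = -1066/(-258 + 15) = -1066/(-243) = -1066*(-1/243) = 1066/243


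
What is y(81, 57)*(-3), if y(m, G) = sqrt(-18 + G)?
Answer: -3*sqrt(39) ≈ -18.735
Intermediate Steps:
y(81, 57)*(-3) = sqrt(-18 + 57)*(-3) = sqrt(39)*(-3) = -3*sqrt(39)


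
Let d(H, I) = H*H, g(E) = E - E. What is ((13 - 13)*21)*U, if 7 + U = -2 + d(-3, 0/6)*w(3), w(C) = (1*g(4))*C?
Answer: 0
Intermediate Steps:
g(E) = 0
d(H, I) = H**2
w(C) = 0 (w(C) = (1*0)*C = 0*C = 0)
U = -9 (U = -7 + (-2 + (-3)**2*0) = -7 + (-2 + 9*0) = -7 + (-2 + 0) = -7 - 2 = -9)
((13 - 13)*21)*U = ((13 - 13)*21)*(-9) = (0*21)*(-9) = 0*(-9) = 0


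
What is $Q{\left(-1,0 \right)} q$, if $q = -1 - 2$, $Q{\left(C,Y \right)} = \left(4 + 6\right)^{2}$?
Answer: $-300$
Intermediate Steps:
$Q{\left(C,Y \right)} = 100$ ($Q{\left(C,Y \right)} = 10^{2} = 100$)
$q = -3$
$Q{\left(-1,0 \right)} q = 100 \left(-3\right) = -300$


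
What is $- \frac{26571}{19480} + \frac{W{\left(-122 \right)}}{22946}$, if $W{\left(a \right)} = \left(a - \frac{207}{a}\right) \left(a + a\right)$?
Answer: $- \frac{18941123}{223494040} \approx -0.08475$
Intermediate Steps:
$W{\left(a \right)} = 2 a \left(a - \frac{207}{a}\right)$ ($W{\left(a \right)} = \left(a - \frac{207}{a}\right) 2 a = 2 a \left(a - \frac{207}{a}\right)$)
$- \frac{26571}{19480} + \frac{W{\left(-122 \right)}}{22946} = - \frac{26571}{19480} + \frac{-414 + 2 \left(-122\right)^{2}}{22946} = \left(-26571\right) \frac{1}{19480} + \left(-414 + 2 \cdot 14884\right) \frac{1}{22946} = - \frac{26571}{19480} + \left(-414 + 29768\right) \frac{1}{22946} = - \frac{26571}{19480} + 29354 \cdot \frac{1}{22946} = - \frac{26571}{19480} + \frac{14677}{11473} = - \frac{18941123}{223494040}$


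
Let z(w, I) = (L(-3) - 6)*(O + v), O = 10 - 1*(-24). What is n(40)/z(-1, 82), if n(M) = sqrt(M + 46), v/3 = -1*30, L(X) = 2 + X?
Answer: sqrt(86)/392 ≈ 0.023657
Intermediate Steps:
O = 34 (O = 10 + 24 = 34)
v = -90 (v = 3*(-1*30) = 3*(-30) = -90)
n(M) = sqrt(46 + M)
z(w, I) = 392 (z(w, I) = ((2 - 3) - 6)*(34 - 90) = (-1 - 6)*(-56) = -7*(-56) = 392)
n(40)/z(-1, 82) = sqrt(46 + 40)/392 = sqrt(86)*(1/392) = sqrt(86)/392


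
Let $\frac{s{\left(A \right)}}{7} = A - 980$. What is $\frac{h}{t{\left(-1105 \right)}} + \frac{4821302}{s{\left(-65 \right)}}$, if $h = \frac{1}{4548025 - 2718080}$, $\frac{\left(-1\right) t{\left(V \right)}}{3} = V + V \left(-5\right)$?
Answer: $- \frac{23397846779211743}{35499798434100} \approx -659.1$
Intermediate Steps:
$t{\left(V \right)} = 12 V$ ($t{\left(V \right)} = - 3 \left(V + V \left(-5\right)\right) = - 3 \left(V - 5 V\right) = - 3 \left(- 4 V\right) = 12 V$)
$s{\left(A \right)} = -6860 + 7 A$ ($s{\left(A \right)} = 7 \left(A - 980\right) = 7 \left(-980 + A\right) = -6860 + 7 A$)
$h = \frac{1}{1829945} \approx 5.4646 \cdot 10^{-7}$
$\frac{h}{t{\left(-1105 \right)}} + \frac{4821302}{s{\left(-65 \right)}} = \frac{1}{1829945 \cdot 12 \left(-1105\right)} + \frac{4821302}{-6860 + 7 \left(-65\right)} = \frac{1}{1829945 \left(-13260\right)} + \frac{4821302}{-6860 - 455} = \frac{1}{1829945} \left(- \frac{1}{13260}\right) + \frac{4821302}{-7315} = - \frac{1}{24265070700} + 4821302 \left(- \frac{1}{7315}\right) = - \frac{1}{24265070700} - \frac{4821302}{7315} = - \frac{23397846779211743}{35499798434100}$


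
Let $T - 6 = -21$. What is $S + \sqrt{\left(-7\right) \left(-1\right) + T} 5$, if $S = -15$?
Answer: $-15 + 10 i \sqrt{2} \approx -15.0 + 14.142 i$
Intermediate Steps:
$T = -15$ ($T = 6 - 21 = -15$)
$S + \sqrt{\left(-7\right) \left(-1\right) + T} 5 = -15 + \sqrt{\left(-7\right) \left(-1\right) - 15} \cdot 5 = -15 + \sqrt{7 - 15} \cdot 5 = -15 + \sqrt{-8} \cdot 5 = -15 + 2 i \sqrt{2} \cdot 5 = -15 + 10 i \sqrt{2}$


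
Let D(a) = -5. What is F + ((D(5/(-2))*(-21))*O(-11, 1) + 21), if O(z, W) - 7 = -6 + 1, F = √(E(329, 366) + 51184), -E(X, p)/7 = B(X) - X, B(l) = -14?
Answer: 231 + √53585 ≈ 462.48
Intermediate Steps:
E(X, p) = 98 + 7*X (E(X, p) = -7*(-14 - X) = 98 + 7*X)
F = √53585 (F = √((98 + 7*329) + 51184) = √((98 + 2303) + 51184) = √(2401 + 51184) = √53585 ≈ 231.48)
O(z, W) = 2 (O(z, W) = 7 + (-6 + 1) = 7 - 5 = 2)
F + ((D(5/(-2))*(-21))*O(-11, 1) + 21) = √53585 + (-5*(-21)*2 + 21) = √53585 + (105*2 + 21) = √53585 + (210 + 21) = √53585 + 231 = 231 + √53585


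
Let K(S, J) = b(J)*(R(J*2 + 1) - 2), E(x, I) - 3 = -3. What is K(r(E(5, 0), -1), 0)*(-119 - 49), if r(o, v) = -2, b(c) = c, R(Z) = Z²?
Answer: 0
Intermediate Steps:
E(x, I) = 0 (E(x, I) = 3 - 3 = 0)
K(S, J) = J*(-2 + (1 + 2*J)²) (K(S, J) = J*((J*2 + 1)² - 2) = J*((2*J + 1)² - 2) = J*((1 + 2*J)² - 2) = J*(-2 + (1 + 2*J)²))
K(r(E(5, 0), -1), 0)*(-119 - 49) = (0*(-2 + (1 + 2*0)²))*(-119 - 49) = (0*(-2 + (1 + 0)²))*(-168) = (0*(-2 + 1²))*(-168) = (0*(-2 + 1))*(-168) = (0*(-1))*(-168) = 0*(-168) = 0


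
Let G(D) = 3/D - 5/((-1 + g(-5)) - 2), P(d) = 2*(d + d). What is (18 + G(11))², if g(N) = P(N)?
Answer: 21883684/64009 ≈ 341.88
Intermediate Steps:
P(d) = 4*d (P(d) = 2*(2*d) = 4*d)
g(N) = 4*N
G(D) = 5/23 + 3/D (G(D) = 3/D - 5/((-1 + 4*(-5)) - 2) = 3/D - 5/((-1 - 20) - 2) = 3/D - 5/(-21 - 2) = 3/D - 5/(-23) = 3/D - 5*(-1/23) = 3/D + 5/23 = 5/23 + 3/D)
(18 + G(11))² = (18 + (5/23 + 3/11))² = (18 + 124/253)² = (4678/253)² = 21883684/64009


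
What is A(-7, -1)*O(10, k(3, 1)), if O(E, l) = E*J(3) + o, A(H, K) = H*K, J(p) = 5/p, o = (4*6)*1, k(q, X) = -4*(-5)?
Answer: 854/3 ≈ 284.67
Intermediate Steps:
k(q, X) = 20
o = 24 (o = 24*1 = 24)
O(E, l) = 24 + 5*E/3 (O(E, l) = E*(5/3) + 24 = 5*E/3 + 24 = 24 + 5*E/3)
A(-7, -1)*O(10, k(3, 1)) = (-7*(-1))*(24 + (5/3)*10) = 7*(24 + 50/3) = 7*(122/3) = 854/3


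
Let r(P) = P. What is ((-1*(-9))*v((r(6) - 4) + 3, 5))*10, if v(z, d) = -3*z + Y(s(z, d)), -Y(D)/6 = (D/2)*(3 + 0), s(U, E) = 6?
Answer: -6210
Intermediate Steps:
Y(D) = -9*D (Y(D) = -6*D/2*(3 + 0) = -6*D*(1/2)*3 = -6*D/2*3 = -9*D)
v(z, d) = -54 - 3*z (v(z, d) = -3*z - 9*6 = -3*z - 54 = -54 - 3*z)
((-1*(-9))*v((r(6) - 4) + 3, 5))*10 = ((-1*(-9))*(-54 - 3*((6 - 4) + 3)))*10 = (9*(-54 - 3*(2 + 3)))*10 = (9*(-54 - 3*5))*10 = (9*(-54 - 15))*10 = (9*(-69))*10 = -621*10 = -6210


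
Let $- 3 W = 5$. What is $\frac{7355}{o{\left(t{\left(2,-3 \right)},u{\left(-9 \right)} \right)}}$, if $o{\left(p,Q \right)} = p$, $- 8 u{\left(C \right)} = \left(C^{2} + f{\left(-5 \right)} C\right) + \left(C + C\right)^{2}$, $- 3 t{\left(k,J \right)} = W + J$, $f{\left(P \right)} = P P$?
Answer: $\frac{66195}{14} \approx 4728.2$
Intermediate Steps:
$W = - \frac{5}{3}$ ($W = \left(- \frac{1}{3}\right) 5 = - \frac{5}{3} \approx -1.6667$)
$f{\left(P \right)} = P^{2}$
$t{\left(k,J \right)} = \frac{5}{9} - \frac{J}{3}$ ($t{\left(k,J \right)} = - \frac{- \frac{5}{3} + J}{3} = \frac{5}{9} - \frac{J}{3}$)
$u{\left(C \right)} = - \frac{25 C}{8} - \frac{5 C^{2}}{8}$ ($u{\left(C \right)} = - \frac{\left(C^{2} + \left(-5\right)^{2} C\right) + \left(C + C\right)^{2}}{8} = - \frac{\left(C^{2} + 25 C\right) + \left(2 C\right)^{2}}{8} = - \frac{\left(C^{2} + 25 C\right) + 4 C^{2}}{8} = - \frac{5 C^{2} + 25 C}{8} = - \frac{25 C}{8} - \frac{5 C^{2}}{8}$)
$\frac{7355}{o{\left(t{\left(2,-3 \right)},u{\left(-9 \right)} \right)}} = \frac{7355}{\frac{5}{9} - -1} = \frac{7355}{\frac{5}{9} + 1} = \frac{7355}{\frac{14}{9}} = 7355 \cdot \frac{9}{14} = \frac{66195}{14}$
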